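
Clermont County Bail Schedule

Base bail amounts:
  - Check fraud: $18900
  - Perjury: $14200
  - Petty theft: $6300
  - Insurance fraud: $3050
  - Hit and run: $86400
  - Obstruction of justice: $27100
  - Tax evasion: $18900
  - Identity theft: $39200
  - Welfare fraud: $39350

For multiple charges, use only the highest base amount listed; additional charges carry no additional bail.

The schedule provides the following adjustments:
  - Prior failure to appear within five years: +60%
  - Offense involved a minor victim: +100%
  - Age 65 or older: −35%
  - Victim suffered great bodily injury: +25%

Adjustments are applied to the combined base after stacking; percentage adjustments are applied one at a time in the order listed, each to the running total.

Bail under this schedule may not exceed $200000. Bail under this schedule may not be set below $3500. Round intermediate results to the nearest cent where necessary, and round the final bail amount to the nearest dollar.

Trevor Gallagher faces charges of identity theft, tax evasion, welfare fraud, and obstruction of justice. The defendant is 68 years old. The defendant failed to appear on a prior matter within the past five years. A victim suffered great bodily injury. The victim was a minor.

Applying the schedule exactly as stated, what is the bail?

$102310

Base amounts from the schedule: identity theft $39200; tax evasion $18900; welfare fraud $39350; obstruction of justice $27100.
Stacking rule: use the highest base only. Highest is welfare fraud at $39350. Combined base = $39350.
Prior failure to appear within five years (+60%): $39350 × 1.6 = $62960.
Offense involved a minor victim (+100%): $62960 × 2 = $125920.
Age 65 or older (−35%): $125920 × 0.65 = $81848.
Victim suffered great bodily injury (+25%): $81848 × 1.25 = $102310.
$102310 is within the $200000 maximum.
$102310 is at or above the $3500 minimum.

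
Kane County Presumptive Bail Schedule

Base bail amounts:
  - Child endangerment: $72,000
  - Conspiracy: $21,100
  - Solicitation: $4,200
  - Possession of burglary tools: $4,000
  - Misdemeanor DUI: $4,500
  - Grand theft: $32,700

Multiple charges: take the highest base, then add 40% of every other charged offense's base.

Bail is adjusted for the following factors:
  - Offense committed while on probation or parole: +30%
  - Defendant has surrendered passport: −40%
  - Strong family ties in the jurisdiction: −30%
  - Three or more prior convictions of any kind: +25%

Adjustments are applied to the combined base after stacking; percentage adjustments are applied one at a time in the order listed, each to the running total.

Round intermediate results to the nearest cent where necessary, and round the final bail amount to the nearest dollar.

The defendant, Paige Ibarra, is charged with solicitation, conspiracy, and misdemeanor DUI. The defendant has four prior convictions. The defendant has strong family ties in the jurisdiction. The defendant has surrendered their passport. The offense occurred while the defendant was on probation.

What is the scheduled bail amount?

Base amounts from the schedule: solicitation $4,200; conspiracy $21,100; misdemeanor DUI $4,500.
Stacking rule: highest base plus 40% of each additional charge. Highest is conspiracy at $21,100. Additional: $4,200 × 40% = $1,680; $4,500 × 40% = $1,800. Combined base = $21,100 + $3,480 = $24,580.
Offense committed while on probation or parole (+30%): $24,580 × 1.3 = $31,954.
Defendant has surrendered passport (−40%): $31,954 × 0.6 = $19,172.40.
Strong family ties in the jurisdiction (−30%): $19,172.40 × 0.7 = $13,420.68.
Three or more prior convictions of any kind (+25%): $13,420.68 × 1.25 = $16,775.85.
Rounded to the nearest dollar: $16,776.

$16,776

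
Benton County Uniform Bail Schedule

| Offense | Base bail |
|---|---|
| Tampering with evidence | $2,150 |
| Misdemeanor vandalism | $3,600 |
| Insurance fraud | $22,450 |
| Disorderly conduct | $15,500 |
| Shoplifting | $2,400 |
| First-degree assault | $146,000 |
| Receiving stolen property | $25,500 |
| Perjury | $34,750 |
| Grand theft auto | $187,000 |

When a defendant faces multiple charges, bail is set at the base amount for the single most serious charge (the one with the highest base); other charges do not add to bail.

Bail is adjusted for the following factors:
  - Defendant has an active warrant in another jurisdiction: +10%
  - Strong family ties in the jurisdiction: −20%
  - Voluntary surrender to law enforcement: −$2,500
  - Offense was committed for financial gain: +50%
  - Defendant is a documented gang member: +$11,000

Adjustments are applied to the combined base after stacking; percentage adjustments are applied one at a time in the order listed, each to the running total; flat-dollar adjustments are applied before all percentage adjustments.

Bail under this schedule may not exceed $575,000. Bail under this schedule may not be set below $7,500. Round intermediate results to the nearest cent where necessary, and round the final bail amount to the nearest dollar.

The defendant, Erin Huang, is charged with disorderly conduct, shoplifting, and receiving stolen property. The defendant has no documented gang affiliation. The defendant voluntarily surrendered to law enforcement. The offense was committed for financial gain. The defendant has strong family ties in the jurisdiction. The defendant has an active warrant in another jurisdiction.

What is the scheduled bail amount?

$30,360

Base amounts from the schedule: disorderly conduct $15,500; shoplifting $2,400; receiving stolen property $25,500.
Stacking rule: use the highest base only. Highest is receiving stolen property at $25,500. Combined base = $25,500.
Voluntary surrender to law enforcement (−$2,500 flat): $25,500 − $2,500 = $23,000.
Defendant has an active warrant in another jurisdiction (+10%): $23,000 × 1.1 = $25,300.
Strong family ties in the jurisdiction (−20%): $25,300 × 0.8 = $20,240.
Offense was committed for financial gain (+50%): $20,240 × 1.5 = $30,360.
$30,360 is within the $575,000 maximum.
$30,360 is at or above the $7,500 minimum.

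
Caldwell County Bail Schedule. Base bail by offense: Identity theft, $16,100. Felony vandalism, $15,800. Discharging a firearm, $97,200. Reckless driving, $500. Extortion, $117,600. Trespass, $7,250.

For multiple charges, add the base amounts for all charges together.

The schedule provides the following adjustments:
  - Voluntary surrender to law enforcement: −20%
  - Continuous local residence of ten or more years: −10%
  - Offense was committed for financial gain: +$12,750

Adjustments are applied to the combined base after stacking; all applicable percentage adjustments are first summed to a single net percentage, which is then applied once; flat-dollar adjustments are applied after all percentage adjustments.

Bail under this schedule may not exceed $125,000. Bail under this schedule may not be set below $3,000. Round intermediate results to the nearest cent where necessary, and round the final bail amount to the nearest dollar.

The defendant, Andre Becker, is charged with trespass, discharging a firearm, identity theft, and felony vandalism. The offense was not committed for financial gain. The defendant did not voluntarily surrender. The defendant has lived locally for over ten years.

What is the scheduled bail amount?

$122,715

Base amounts from the schedule: trespass $7,250; discharging a firearm $97,200; identity theft $16,100; felony vandalism $15,800.
Stacking rule: sum of all bases. $7,250 + $97,200 + $16,100 + $15,800 = $136,350.
Continuous local residence of ten or more years (−10%): $136,350 × 0.9 = $122,715.
$122,715 is within the $125,000 maximum.
$122,715 is at or above the $3,000 minimum.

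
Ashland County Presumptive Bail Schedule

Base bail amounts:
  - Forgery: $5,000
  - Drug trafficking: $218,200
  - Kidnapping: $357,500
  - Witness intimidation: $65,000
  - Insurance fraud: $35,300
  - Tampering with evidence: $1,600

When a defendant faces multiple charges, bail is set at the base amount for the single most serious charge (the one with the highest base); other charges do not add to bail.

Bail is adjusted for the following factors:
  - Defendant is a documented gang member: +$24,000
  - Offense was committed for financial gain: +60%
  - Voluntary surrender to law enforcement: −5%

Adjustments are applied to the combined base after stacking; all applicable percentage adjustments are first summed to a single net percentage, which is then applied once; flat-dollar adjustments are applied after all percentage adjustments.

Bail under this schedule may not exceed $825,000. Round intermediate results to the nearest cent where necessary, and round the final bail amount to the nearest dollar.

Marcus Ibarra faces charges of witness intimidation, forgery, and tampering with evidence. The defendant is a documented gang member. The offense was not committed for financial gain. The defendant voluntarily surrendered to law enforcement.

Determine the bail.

Base amounts from the schedule: witness intimidation $65,000; forgery $5,000; tampering with evidence $1,600.
Stacking rule: use the highest base only. Highest is witness intimidation at $65,000. Combined base = $65,000.
Voluntary surrender to law enforcement (−5%): $65,000 × 0.95 = $61,750.
Defendant is a documented gang member (+$24,000 flat): $61,750 + $24,000 = $85,750.
$85,750 is within the $825,000 maximum.

$85,750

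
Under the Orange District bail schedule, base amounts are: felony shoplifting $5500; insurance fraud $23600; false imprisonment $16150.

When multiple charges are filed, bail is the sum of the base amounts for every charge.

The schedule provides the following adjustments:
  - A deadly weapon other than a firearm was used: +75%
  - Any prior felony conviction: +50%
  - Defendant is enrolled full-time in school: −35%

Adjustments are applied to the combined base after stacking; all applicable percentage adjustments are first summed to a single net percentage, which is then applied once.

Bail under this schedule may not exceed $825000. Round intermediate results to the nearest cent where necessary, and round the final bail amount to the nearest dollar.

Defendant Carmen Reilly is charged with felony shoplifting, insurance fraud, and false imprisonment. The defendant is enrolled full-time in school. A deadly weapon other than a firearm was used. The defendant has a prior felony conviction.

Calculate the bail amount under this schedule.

$85975

Base amounts from the schedule: felony shoplifting $5500; insurance fraud $23600; false imprisonment $16150.
Stacking rule: sum of all bases. $5500 + $23600 + $16150 = $45250.
Net percentage adjustment: +75% +50% −35% = +90%. $45250 × 1.9 = $85975.
$85975 is within the $825000 maximum.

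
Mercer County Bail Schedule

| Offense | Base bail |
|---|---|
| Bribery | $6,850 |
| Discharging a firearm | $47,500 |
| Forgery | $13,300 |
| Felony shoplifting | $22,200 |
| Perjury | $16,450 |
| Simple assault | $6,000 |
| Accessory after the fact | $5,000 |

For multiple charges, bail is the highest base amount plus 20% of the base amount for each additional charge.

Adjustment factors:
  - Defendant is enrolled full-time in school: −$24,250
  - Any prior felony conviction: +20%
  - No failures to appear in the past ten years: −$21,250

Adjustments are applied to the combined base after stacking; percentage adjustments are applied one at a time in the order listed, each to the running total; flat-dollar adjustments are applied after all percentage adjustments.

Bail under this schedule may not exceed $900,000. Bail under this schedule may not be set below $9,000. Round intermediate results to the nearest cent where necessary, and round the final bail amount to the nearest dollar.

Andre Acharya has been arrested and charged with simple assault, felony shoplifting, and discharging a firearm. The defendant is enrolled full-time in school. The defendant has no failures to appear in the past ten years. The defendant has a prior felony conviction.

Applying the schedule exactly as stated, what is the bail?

$18,268

Base amounts from the schedule: simple assault $6,000; felony shoplifting $22,200; discharging a firearm $47,500.
Stacking rule: highest base plus 20% of each additional charge. Highest is discharging a firearm at $47,500. Additional: $6,000 × 20% = $1,200; $22,200 × 20% = $4,440. Combined base = $47,500 + $5,640 = $53,140.
Any prior felony conviction (+20%): $53,140 × 1.2 = $63,768.
Defendant is enrolled full-time in school (−$24,250 flat): $63,768 − $24,250 = $39,518.
No failures to appear in the past ten years (−$21,250 flat): $39,518 − $21,250 = $18,268.
$18,268 is within the $900,000 maximum.
$18,268 is at or above the $9,000 minimum.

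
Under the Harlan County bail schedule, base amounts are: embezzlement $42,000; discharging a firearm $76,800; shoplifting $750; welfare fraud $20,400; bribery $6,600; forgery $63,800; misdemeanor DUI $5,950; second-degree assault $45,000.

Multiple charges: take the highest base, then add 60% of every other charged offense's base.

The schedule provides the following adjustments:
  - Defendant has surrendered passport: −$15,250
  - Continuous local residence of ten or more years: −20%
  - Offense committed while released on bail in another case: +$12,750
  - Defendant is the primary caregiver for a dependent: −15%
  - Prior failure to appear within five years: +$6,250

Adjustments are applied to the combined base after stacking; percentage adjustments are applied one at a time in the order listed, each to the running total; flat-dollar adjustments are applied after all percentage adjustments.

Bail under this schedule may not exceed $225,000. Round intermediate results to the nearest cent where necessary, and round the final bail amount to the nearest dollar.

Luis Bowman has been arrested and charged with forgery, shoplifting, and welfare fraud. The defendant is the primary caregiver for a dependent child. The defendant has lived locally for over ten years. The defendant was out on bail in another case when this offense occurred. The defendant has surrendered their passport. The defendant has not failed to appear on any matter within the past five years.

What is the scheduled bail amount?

Base amounts from the schedule: forgery $63,800; shoplifting $750; welfare fraud $20,400.
Stacking rule: highest base plus 60% of each additional charge. Highest is forgery at $63,800. Additional: $750 × 60% = $450; $20,400 × 60% = $12,240. Combined base = $63,800 + $12,690 = $76,490.
Continuous local residence of ten or more years (−20%): $76,490 × 0.8 = $61,192.
Defendant is the primary caregiver for a dependent (−15%): $61,192 × 0.85 = $52,013.20.
Defendant has surrendered passport (−$15,250 flat): $52,013.20 − $15,250 = $36,763.20.
Offense committed while released on bail in another case (+$12,750 flat): $36,763.20 + $12,750 = $49,513.20.
$49,513.20 is within the $225,000 maximum.
Rounded to the nearest dollar: $49,513.

$49,513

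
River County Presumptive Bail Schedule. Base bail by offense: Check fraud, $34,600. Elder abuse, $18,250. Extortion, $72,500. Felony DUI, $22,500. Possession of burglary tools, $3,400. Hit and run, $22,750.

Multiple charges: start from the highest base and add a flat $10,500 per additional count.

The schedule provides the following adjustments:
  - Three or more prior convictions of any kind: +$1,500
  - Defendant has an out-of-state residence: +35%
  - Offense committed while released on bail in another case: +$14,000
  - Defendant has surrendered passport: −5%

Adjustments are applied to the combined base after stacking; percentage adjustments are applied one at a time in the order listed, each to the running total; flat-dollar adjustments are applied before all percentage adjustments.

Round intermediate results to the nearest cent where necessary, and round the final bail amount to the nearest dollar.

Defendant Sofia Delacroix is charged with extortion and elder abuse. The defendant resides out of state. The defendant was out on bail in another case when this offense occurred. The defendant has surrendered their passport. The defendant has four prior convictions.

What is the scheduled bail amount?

$126,326

Base amounts from the schedule: extortion $72,500; elder abuse $18,250.
Stacking rule: highest base plus $10,500 per additional charge. Highest is extortion at $72,500; 1 additional charge → +$10,500. Combined base = $83,000.
Three or more prior convictions of any kind (+$1,500 flat): $83,000 + $1,500 = $84,500.
Offense committed while released on bail in another case (+$14,000 flat): $84,500 + $14,000 = $98,500.
Defendant has an out-of-state residence (+35%): $98,500 × 1.35 = $132,975.
Defendant has surrendered passport (−5%): $132,975 × 0.95 = $126,326.25.
Rounded to the nearest dollar: $126,326.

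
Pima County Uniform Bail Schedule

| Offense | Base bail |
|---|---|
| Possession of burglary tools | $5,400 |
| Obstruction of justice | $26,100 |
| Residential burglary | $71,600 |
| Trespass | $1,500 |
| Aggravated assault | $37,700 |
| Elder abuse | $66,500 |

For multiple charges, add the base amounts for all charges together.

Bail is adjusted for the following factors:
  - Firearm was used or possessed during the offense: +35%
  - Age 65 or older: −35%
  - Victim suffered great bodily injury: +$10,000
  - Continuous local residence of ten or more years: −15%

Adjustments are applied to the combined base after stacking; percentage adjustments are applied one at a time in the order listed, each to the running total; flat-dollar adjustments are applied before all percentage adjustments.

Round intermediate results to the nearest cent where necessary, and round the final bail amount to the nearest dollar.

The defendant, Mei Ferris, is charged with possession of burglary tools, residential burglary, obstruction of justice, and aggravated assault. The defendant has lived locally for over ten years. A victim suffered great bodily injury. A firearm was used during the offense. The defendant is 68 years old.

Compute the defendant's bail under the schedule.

Base amounts from the schedule: possession of burglary tools $5,400; residential burglary $71,600; obstruction of justice $26,100; aggravated assault $37,700.
Stacking rule: sum of all bases. $5,400 + $71,600 + $26,100 + $37,700 = $140,800.
Victim suffered great bodily injury (+$10,000 flat): $140,800 + $10,000 = $150,800.
Firearm was used or possessed during the offense (+35%): $150,800 × 1.35 = $203,580.
Age 65 or older (−35%): $203,580 × 0.65 = $132,327.
Continuous local residence of ten or more years (−15%): $132,327 × 0.85 = $112,477.95.
Rounded to the nearest dollar: $112,478.

$112,478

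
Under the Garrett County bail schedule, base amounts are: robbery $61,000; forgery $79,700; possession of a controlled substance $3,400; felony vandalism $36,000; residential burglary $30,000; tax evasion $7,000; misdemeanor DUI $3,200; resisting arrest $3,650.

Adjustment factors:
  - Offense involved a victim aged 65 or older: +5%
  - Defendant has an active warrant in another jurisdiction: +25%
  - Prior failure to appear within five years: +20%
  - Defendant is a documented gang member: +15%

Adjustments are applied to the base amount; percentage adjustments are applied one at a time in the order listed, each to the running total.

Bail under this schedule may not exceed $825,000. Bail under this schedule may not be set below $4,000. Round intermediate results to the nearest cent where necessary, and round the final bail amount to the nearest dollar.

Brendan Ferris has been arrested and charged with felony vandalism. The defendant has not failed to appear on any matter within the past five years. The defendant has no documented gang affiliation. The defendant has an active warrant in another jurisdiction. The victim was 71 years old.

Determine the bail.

Base amounts from the schedule: felony vandalism $36,000.
Single charge. Combined base = $36,000.
Offense involved a victim aged 65 or older (+5%): $36,000 × 1.05 = $37,800.
Defendant has an active warrant in another jurisdiction (+25%): $37,800 × 1.25 = $47,250.
$47,250 is within the $825,000 maximum.
$47,250 is at or above the $4,000 minimum.

$47,250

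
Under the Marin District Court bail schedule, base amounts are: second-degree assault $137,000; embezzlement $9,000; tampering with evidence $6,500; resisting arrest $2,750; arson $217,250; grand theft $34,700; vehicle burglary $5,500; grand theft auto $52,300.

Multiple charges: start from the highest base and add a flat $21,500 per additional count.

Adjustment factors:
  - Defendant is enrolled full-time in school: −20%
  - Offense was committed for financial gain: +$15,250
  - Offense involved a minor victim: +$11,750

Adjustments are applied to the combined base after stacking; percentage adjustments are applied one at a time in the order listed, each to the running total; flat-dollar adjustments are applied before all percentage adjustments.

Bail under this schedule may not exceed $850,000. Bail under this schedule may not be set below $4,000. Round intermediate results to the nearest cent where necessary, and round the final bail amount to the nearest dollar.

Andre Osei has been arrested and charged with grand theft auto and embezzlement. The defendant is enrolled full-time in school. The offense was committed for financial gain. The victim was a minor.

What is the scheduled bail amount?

Base amounts from the schedule: grand theft auto $52,300; embezzlement $9,000.
Stacking rule: highest base plus $21,500 per additional charge. Highest is grand theft auto at $52,300; 1 additional charge → +$21,500. Combined base = $73,800.
Offense was committed for financial gain (+$15,250 flat): $73,800 + $15,250 = $89,050.
Offense involved a minor victim (+$11,750 flat): $89,050 + $11,750 = $100,800.
Defendant is enrolled full-time in school (−20%): $100,800 × 0.8 = $80,640.
$80,640 is within the $850,000 maximum.
$80,640 is at or above the $4,000 minimum.

$80,640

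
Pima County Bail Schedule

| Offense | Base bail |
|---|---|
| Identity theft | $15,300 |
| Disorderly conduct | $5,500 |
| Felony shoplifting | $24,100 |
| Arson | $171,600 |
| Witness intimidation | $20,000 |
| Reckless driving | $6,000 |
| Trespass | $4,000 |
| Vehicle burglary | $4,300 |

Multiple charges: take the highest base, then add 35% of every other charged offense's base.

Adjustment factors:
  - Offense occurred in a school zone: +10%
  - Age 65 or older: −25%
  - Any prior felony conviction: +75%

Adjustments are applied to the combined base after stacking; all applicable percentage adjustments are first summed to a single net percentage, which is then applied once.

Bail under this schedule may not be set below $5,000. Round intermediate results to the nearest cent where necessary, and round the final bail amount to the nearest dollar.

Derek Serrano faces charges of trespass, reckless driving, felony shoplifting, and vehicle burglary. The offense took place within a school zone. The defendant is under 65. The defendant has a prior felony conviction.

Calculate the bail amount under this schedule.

Base amounts from the schedule: trespass $4,000; reckless driving $6,000; felony shoplifting $24,100; vehicle burglary $4,300.
Stacking rule: highest base plus 35% of each additional charge. Highest is felony shoplifting at $24,100. Additional: $4,000 × 35% = $1,400; $6,000 × 35% = $2,100; $4,300 × 35% = $1,505. Combined base = $24,100 + $5,005 = $29,105.
Net percentage adjustment: +10% +75% = +85%. $29,105 × 1.85 = $53,844.25.
$53,844.25 is at or above the $5,000 minimum.
Rounded to the nearest dollar: $53,844.

$53,844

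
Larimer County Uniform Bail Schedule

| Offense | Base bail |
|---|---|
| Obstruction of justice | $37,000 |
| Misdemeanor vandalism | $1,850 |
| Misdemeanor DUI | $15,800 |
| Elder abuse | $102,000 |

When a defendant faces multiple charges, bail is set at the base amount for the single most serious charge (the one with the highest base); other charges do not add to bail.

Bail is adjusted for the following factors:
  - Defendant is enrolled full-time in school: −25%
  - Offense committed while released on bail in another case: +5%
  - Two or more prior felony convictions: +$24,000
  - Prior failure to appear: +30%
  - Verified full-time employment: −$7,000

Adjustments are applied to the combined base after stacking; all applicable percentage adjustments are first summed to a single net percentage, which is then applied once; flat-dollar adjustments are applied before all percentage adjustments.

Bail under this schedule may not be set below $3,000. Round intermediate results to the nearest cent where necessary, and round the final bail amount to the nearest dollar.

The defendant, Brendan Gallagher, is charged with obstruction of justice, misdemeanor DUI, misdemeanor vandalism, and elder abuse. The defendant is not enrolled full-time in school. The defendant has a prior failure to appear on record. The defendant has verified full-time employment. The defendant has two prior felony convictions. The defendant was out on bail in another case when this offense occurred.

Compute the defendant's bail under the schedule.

Base amounts from the schedule: obstruction of justice $37,000; misdemeanor DUI $15,800; misdemeanor vandalism $1,850; elder abuse $102,000.
Stacking rule: use the highest base only. Highest is elder abuse at $102,000. Combined base = $102,000.
Two or more prior felony convictions (+$24,000 flat): $102,000 + $24,000 = $126,000.
Verified full-time employment (−$7,000 flat): $126,000 − $7,000 = $119,000.
Net percentage adjustment: +5% +30% = +35%. $119,000 × 1.35 = $160,650.
$160,650 is at or above the $3,000 minimum.

$160,650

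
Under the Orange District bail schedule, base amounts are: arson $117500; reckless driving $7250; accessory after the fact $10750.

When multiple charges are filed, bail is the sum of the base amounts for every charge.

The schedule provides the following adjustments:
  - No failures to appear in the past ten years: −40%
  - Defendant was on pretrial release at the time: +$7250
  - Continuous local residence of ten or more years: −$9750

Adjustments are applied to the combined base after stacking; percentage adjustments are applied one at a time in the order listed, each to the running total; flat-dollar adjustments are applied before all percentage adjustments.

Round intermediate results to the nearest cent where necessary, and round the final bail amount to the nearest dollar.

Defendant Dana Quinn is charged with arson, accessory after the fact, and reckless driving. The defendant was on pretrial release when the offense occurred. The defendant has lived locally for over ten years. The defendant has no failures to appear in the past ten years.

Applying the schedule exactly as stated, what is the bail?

$79800

Base amounts from the schedule: arson $117500; accessory after the fact $10750; reckless driving $7250.
Stacking rule: sum of all bases. $117500 + $10750 + $7250 = $135500.
Defendant was on pretrial release at the time (+$7250 flat): $135500 + $7250 = $142750.
Continuous local residence of ten or more years (−$9750 flat): $142750 − $9750 = $133000.
No failures to appear in the past ten years (−40%): $133000 × 0.6 = $79800.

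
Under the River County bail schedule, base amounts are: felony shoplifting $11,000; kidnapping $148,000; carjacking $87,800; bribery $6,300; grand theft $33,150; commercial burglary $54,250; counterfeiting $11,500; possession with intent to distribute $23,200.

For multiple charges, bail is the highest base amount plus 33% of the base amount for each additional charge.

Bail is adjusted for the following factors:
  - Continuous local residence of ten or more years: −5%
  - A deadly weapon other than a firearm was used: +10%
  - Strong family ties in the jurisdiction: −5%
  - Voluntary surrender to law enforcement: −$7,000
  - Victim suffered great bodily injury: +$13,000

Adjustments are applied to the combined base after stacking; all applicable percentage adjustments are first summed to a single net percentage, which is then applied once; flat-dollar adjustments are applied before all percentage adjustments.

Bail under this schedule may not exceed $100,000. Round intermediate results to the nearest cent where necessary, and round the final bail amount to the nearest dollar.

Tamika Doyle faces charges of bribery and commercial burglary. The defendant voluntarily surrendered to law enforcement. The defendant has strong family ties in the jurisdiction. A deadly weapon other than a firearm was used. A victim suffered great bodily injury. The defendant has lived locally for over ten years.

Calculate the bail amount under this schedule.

$62,329

Base amounts from the schedule: bribery $6,300; commercial burglary $54,250.
Stacking rule: highest base plus 33% of each additional charge. Highest is commercial burglary at $54,250. Additional: $6,300 × 33% = $2,079. Combined base = $54,250 + $2,079 = $56,329.
Voluntary surrender to law enforcement (−$7,000 flat): $56,329 − $7,000 = $49,329.
Victim suffered great bodily injury (+$13,000 flat): $49,329 + $13,000 = $62,329.
Net percentage adjustment: −5% +10% −5% = +0%. $62,329 × 1 = $62,329.
$62,329 is within the $100,000 maximum.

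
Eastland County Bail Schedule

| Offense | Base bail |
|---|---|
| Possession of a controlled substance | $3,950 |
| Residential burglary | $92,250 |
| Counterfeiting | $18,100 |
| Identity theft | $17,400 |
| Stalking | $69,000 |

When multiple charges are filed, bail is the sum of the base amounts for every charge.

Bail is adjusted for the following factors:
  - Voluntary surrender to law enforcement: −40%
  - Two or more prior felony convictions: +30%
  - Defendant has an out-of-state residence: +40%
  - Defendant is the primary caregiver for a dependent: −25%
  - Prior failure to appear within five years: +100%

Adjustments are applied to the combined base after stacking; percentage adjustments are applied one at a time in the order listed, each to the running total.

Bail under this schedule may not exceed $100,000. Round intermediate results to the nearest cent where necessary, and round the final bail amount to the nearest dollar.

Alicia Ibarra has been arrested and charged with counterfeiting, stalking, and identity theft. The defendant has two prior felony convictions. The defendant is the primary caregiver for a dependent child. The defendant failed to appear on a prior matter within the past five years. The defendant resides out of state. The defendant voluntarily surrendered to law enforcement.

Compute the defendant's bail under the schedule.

$100,000

Base amounts from the schedule: counterfeiting $18,100; stalking $69,000; identity theft $17,400.
Stacking rule: sum of all bases. $18,100 + $69,000 + $17,400 = $104,500.
Voluntary surrender to law enforcement (−40%): $104,500 × 0.6 = $62,700.
Two or more prior felony convictions (+30%): $62,700 × 1.3 = $81,510.
Defendant has an out-of-state residence (+40%): $81,510 × 1.4 = $114,114.
Defendant is the primary caregiver for a dependent (−25%): $114,114 × 0.75 = $85,585.50.
Prior failure to appear within five years (+100%): $85,585.50 × 2 = $171,171.
Result $171,171 exceeds the maximum of $100,000; bail is capped at $100,000.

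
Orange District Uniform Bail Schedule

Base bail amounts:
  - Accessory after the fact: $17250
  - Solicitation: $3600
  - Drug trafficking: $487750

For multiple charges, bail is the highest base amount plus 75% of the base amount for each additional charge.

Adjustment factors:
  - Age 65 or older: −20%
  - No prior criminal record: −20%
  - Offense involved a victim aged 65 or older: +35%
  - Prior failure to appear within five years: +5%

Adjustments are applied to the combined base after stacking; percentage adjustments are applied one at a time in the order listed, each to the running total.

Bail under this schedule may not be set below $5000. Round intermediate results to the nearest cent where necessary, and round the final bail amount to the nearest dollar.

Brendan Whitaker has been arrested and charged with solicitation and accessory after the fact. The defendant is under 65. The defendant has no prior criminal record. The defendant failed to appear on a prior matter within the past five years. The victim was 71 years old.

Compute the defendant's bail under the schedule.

Base amounts from the schedule: solicitation $3600; accessory after the fact $17250.
Stacking rule: highest base plus 75% of each additional charge. Highest is accessory after the fact at $17250. Additional: $3600 × 75% = $2700. Combined base = $17250 + $2700 = $19950.
No prior criminal record (−20%): $19950 × 0.8 = $15960.
Offense involved a victim aged 65 or older (+35%): $15960 × 1.35 = $21546.
Prior failure to appear within five years (+5%): $21546 × 1.05 = $22623.30.
$22623.30 is at or above the $5000 minimum.
Rounded to the nearest dollar: $22623.

$22623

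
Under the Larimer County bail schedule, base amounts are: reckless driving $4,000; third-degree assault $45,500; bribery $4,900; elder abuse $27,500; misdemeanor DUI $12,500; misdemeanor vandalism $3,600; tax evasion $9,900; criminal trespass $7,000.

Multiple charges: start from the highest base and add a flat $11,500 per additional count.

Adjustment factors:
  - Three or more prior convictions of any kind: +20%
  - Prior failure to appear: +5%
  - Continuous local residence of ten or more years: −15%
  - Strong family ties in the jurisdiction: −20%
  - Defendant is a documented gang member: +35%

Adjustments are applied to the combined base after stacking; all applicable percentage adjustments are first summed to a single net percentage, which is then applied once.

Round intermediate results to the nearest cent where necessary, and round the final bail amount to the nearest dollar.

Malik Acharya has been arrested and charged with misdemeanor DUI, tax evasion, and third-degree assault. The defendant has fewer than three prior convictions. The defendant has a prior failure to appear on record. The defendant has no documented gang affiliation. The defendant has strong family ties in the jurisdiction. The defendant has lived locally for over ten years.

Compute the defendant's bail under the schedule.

Base amounts from the schedule: misdemeanor DUI $12,500; tax evasion $9,900; third-degree assault $45,500.
Stacking rule: highest base plus $11,500 per additional charge. Highest is third-degree assault at $45,500; 2 additional charges → +$23,000. Combined base = $68,500.
Net percentage adjustment: +5% −15% −20% = −30%. $68,500 × 0.7 = $47,950.

$47,950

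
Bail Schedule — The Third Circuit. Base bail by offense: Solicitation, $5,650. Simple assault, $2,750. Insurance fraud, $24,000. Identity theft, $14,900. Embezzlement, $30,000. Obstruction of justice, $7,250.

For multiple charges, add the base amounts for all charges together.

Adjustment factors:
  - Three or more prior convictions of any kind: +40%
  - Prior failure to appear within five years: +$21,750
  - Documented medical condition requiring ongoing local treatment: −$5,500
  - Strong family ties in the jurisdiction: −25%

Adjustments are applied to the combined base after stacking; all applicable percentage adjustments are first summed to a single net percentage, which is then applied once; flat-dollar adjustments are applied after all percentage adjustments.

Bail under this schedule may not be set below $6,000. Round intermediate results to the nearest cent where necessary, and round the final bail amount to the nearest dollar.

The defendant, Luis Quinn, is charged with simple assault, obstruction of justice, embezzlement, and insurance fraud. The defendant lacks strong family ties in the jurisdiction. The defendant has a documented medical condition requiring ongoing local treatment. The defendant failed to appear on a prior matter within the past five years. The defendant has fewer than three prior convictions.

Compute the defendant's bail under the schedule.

$80,250

Base amounts from the schedule: simple assault $2,750; obstruction of justice $7,250; embezzlement $30,000; insurance fraud $24,000.
Stacking rule: sum of all bases. $2,750 + $7,250 + $30,000 + $24,000 = $64,000.
Prior failure to appear within five years (+$21,750 flat): $64,000 + $21,750 = $85,750.
Documented medical condition requiring ongoing local treatment (−$5,500 flat): $85,750 − $5,500 = $80,250.
$80,250 is at or above the $6,000 minimum.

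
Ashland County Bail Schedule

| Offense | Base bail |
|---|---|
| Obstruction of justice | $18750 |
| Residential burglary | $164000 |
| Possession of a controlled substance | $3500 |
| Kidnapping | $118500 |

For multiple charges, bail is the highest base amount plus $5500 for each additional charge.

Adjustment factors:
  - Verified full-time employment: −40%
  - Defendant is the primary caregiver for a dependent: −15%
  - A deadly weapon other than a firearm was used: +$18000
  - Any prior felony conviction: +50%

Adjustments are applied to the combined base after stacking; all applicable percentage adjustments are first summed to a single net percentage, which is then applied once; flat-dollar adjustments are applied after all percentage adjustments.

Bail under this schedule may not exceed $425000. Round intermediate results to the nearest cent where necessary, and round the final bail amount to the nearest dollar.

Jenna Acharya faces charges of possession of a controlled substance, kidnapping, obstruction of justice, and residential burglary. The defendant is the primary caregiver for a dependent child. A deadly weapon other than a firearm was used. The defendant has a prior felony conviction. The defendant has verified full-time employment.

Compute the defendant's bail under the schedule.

Base amounts from the schedule: possession of a controlled substance $3500; kidnapping $118500; obstruction of justice $18750; residential burglary $164000.
Stacking rule: highest base plus $5500 per additional charge. Highest is residential burglary at $164000; 3 additional charges → +$16500. Combined base = $180500.
Net percentage adjustment: −40% −15% +50% = −5%. $180500 × 0.95 = $171475.
A deadly weapon other than a firearm was used (+$18000 flat): $171475 + $18000 = $189475.
$189475 is within the $425000 maximum.

$189475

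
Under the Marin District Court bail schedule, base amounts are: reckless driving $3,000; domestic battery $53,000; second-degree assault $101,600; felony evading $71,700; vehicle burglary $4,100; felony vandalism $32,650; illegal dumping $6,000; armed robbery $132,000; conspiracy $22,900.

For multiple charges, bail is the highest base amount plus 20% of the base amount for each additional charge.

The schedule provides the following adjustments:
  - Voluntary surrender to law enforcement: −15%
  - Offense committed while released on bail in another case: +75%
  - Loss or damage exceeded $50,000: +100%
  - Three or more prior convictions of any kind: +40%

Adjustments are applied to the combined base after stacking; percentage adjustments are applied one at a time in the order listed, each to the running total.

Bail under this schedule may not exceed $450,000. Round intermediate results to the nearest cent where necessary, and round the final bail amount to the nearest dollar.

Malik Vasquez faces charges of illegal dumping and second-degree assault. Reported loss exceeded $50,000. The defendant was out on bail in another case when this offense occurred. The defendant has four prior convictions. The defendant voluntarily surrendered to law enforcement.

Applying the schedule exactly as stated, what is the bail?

$428,162

Base amounts from the schedule: illegal dumping $6,000; second-degree assault $101,600.
Stacking rule: highest base plus 20% of each additional charge. Highest is second-degree assault at $101,600. Additional: $6,000 × 20% = $1,200. Combined base = $101,600 + $1,200 = $102,800.
Voluntary surrender to law enforcement (−15%): $102,800 × 0.85 = $87,380.
Offense committed while released on bail in another case (+75%): $87,380 × 1.75 = $152,915.
Loss or damage exceeded $50,000 (+100%): $152,915 × 2 = $305,830.
Three or more prior convictions of any kind (+40%): $305,830 × 1.4 = $428,162.
$428,162 is within the $450,000 maximum.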